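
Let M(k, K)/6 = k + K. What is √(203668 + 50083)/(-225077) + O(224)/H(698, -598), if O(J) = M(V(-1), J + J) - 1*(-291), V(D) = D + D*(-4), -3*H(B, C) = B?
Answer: -8991/698 - √253751/225077 ≈ -12.883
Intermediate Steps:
H(B, C) = -B/3
V(D) = -3*D (V(D) = D - 4*D = -3*D)
M(k, K) = 6*K + 6*k (M(k, K) = 6*(k + K) = 6*(K + k) = 6*K + 6*k)
O(J) = 309 + 12*J (O(J) = (6*(J + J) + 6*(-3*(-1))) - 1*(-291) = (6*(2*J) + 6*3) + 291 = (12*J + 18) + 291 = (18 + 12*J) + 291 = 309 + 12*J)
√(203668 + 50083)/(-225077) + O(224)/H(698, -598) = √(203668 + 50083)/(-225077) + (309 + 12*224)/((-⅓*698)) = √253751*(-1/225077) + (309 + 2688)/(-698/3) = -√253751/225077 + 2997*(-3/698) = -√253751/225077 - 8991/698 = -8991/698 - √253751/225077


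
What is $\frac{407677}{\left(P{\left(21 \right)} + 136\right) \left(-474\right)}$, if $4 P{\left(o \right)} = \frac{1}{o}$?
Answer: $- \frac{5707478}{902575} \approx -6.3235$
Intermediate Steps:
$P{\left(o \right)} = \frac{1}{4 o}$
$\frac{407677}{\left(P{\left(21 \right)} + 136\right) \left(-474\right)} = \frac{407677}{\left(\frac{1}{4 \cdot 21} + 136\right) \left(-474\right)} = \frac{407677}{\left(\frac{1}{4} \cdot \frac{1}{21} + 136\right) \left(-474\right)} = \frac{407677}{\left(\frac{1}{84} + 136\right) \left(-474\right)} = \frac{407677}{\frac{11425}{84} \left(-474\right)} = \frac{407677}{- \frac{902575}{14}} = 407677 \left(- \frac{14}{902575}\right) = - \frac{5707478}{902575}$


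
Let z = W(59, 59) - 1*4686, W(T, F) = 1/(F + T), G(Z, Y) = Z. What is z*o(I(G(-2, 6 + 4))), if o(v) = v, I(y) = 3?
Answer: -1658841/118 ≈ -14058.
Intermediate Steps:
z = -552947/118 (z = 1/(59 + 59) - 1*4686 = 1/118 - 4686 = -552947/118 ≈ -4686.0)
z*o(I(G(-2, 6 + 4))) = -552947/118*3 = -1658841/118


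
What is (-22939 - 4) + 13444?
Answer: -9499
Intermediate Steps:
(-22939 - 4) + 13444 = -22943 + 13444 = -9499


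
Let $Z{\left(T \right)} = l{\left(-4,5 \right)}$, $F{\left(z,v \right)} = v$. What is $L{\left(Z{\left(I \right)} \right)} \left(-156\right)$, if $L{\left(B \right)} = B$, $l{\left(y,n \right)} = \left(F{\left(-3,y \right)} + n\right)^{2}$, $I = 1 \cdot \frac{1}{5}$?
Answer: $-156$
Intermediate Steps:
$I = \frac{1}{5}$ ($I = 1 \cdot \frac{1}{5} = \frac{1}{5} \approx 0.2$)
$l{\left(y,n \right)} = \left(n + y\right)^{2}$ ($l{\left(y,n \right)} = \left(y + n\right)^{2} = \left(n + y\right)^{2}$)
$Z{\left(T \right)} = 1$ ($Z{\left(T \right)} = \left(5 - 4\right)^{2} = 1^{2} = 1$)
$L{\left(Z{\left(I \right)} \right)} \left(-156\right) = 1 \left(-156\right) = -156$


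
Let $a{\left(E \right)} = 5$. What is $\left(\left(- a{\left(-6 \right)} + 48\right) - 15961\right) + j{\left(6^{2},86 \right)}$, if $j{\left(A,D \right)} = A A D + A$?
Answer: $95574$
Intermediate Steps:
$j{\left(A,D \right)} = A + D A^{2}$ ($j{\left(A,D \right)} = A^{2} D + A = D A^{2} + A = A + D A^{2}$)
$\left(\left(- a{\left(-6 \right)} + 48\right) - 15961\right) + j{\left(6^{2},86 \right)} = \left(\left(\left(-1\right) 5 + 48\right) - 15961\right) + 6^{2} \left(1 + 6^{2} \cdot 86\right) = \left(\left(-5 + 48\right) - 15961\right) + 36 \left(1 + 36 \cdot 86\right) = \left(43 - 15961\right) + 36 \left(1 + 3096\right) = -15918 + 36 \cdot 3097 = -15918 + 111492 = 95574$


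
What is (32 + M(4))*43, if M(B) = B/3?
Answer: 4300/3 ≈ 1433.3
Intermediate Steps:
M(B) = B/3 (M(B) = B*(1/3) = B/3)
(32 + M(4))*43 = (32 + (1/3)*4)*43 = (32 + 4/3)*43 = (100/3)*43 = 4300/3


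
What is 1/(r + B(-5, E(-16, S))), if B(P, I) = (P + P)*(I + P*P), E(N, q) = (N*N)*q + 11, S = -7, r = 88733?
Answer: 1/106293 ≈ 9.4080e-6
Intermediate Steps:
E(N, q) = 11 + q*N² (E(N, q) = N²*q + 11 = q*N² + 11 = 11 + q*N²)
B(P, I) = 2*P*(I + P²) (B(P, I) = (2*P)*(I + P²) = 2*P*(I + P²))
1/(r + B(-5, E(-16, S))) = 1/(88733 + 2*(-5)*((11 - 7*(-16)²) + (-5)²)) = 1/(88733 + 2*(-5)*((11 - 7*256) + 25)) = 1/(88733 + 2*(-5)*((11 - 1792) + 25)) = 1/(88733 + 2*(-5)*(-1781 + 25)) = 1/(88733 + 2*(-5)*(-1756)) = 1/(88733 + 17560) = 1/106293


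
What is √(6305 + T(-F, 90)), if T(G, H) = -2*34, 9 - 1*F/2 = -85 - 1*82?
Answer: 9*√77 ≈ 78.975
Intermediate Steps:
F = 352 (F = 18 - 2*(-85 - 1*82) = 18 - 2*(-85 - 82) = 18 - 2*(-167) = 18 + 334 = 352)
T(G, H) = -68
√(6305 + T(-F, 90)) = √(6305 - 68) = √6237 = 9*√77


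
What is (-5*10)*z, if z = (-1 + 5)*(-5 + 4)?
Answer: 200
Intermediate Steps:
z = -4 (z = 4*(-1) = -4)
(-5*10)*z = -5*10*(-4) = -50*(-4) = 200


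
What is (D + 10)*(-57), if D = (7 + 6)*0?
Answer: -570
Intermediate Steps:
D = 0 (D = 13*0 = 0)
(D + 10)*(-57) = (0 + 10)*(-57) = 10*(-57) = -570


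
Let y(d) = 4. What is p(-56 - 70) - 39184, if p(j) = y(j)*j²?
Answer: 24320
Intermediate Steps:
p(j) = 4*j²
p(-56 - 70) - 39184 = 4*(-56 - 70)² - 39184 = 4*(-126)² - 39184 = 4*15876 - 39184 = 63504 - 39184 = 24320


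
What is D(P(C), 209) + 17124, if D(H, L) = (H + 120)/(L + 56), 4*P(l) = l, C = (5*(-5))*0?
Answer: 907596/53 ≈ 17124.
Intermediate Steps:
C = 0 (C = -25*0 = 0)
P(l) = l/4
D(H, L) = (120 + H)/(56 + L)
D(P(C), 209) + 17124 = (120 + (¼)*0)/(56 + 209) + 17124 = (120 + 0)/265 + 17124 = (1/265)*120 + 17124 = 24/53 + 17124 = 907596/53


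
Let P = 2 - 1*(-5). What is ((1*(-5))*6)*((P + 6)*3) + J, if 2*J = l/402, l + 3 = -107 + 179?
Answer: -313537/268 ≈ -1169.9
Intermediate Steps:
l = 69 (l = -3 + (-107 + 179) = -3 + 72 = 69)
P = 7 (P = 2 + 5 = 7)
J = 23/268 (J = (69/402)/2 = (69*(1/402))/2 = (½)*(23/134) = 23/268 ≈ 0.085821)
((1*(-5))*6)*((P + 6)*3) + J = ((1*(-5))*6)*((7 + 6)*3) + 23/268 = (-5*6)*(13*3) + 23/268 = -30*39 + 23/268 = -1170 + 23/268 = -313537/268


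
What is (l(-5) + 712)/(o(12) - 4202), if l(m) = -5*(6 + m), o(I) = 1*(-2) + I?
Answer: -707/4192 ≈ -0.16865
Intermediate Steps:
o(I) = -2 + I
l(m) = -30 - 5*m
(l(-5) + 712)/(o(12) - 4202) = ((-30 - 5*(-5)) + 712)/((-2 + 12) - 4202) = ((-30 + 25) + 712)/(10 - 4202) = (-5 + 712)/(-4192) = 707*(-1/4192) = -707/4192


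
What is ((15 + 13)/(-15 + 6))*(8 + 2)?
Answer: -280/9 ≈ -31.111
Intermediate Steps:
((15 + 13)/(-15 + 6))*(8 + 2) = (28/(-9))*10 = (28*(-⅑))*10 = -28/9*10 = -280/9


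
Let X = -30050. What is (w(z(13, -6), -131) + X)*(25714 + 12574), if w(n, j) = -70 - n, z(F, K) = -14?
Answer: -1152698528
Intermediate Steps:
(w(z(13, -6), -131) + X)*(25714 + 12574) = ((-70 - 1*(-14)) - 30050)*(25714 + 12574) = ((-70 + 14) - 30050)*38288 = (-56 - 30050)*38288 = -30106*38288 = -1152698528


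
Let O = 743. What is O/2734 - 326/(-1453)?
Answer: 1970863/3972502 ≈ 0.49613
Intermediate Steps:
O/2734 - 326/(-1453) = 743/2734 - 326/(-1453) = 743*(1/2734) - 326*(-1/1453) = 743/2734 + 326/1453 = 1970863/3972502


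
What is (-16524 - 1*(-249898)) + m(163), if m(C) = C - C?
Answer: 233374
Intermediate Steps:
m(C) = 0
(-16524 - 1*(-249898)) + m(163) = (-16524 - 1*(-249898)) + 0 = (-16524 + 249898) + 0 = 233374 + 0 = 233374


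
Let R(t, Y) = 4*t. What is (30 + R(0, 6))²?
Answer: 900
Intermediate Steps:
(30 + R(0, 6))² = (30 + 4*0)² = (30 + 0)² = 30² = 900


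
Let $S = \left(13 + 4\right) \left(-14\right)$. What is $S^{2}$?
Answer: $56644$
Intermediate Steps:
$S = -238$ ($S = 17 \left(-14\right) = -238$)
$S^{2} = \left(-238\right)^{2} = 56644$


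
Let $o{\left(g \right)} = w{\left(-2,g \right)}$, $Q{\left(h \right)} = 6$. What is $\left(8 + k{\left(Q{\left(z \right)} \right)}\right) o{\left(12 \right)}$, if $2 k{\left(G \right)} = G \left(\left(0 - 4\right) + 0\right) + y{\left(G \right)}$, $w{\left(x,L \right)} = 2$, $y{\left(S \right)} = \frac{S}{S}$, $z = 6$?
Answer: $-7$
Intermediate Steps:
$y{\left(S \right)} = 1$
$k{\left(G \right)} = \frac{1}{2} - 2 G$ ($k{\left(G \right)} = \frac{G \left(\left(0 - 4\right) + 0\right) + 1}{2} = \frac{G \left(-4 + 0\right) + 1}{2} = \frac{G \left(-4\right) + 1}{2} = \frac{- 4 G + 1}{2} = \frac{1 - 4 G}{2} = \frac{1}{2} - 2 G$)
$o{\left(g \right)} = 2$
$\left(8 + k{\left(Q{\left(z \right)} \right)}\right) o{\left(12 \right)} = \left(8 + \left(\frac{1}{2} - 12\right)\right) 2 = \left(8 - \frac{23}{2}\right) 2 = \left(- \frac{7}{2}\right) 2 = -7$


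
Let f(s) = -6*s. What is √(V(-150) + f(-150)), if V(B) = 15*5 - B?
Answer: 15*√5 ≈ 33.541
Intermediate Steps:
V(B) = 75 - B
√(V(-150) + f(-150)) = √((75 - 1*(-150)) - 6*(-150)) = √((75 + 150) + 900) = √(225 + 900) = √1125 = 15*√5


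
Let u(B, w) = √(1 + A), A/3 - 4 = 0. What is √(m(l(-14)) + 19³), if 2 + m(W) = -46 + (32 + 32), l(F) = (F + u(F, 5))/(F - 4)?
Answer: 25*√11 ≈ 82.916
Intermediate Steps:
A = 12 (A = 12 + 3*0 = 12 + 0 = 12)
u(B, w) = √13 (u(B, w) = √(1 + 12) = √13)
l(F) = (F + √13)/(-4 + F) (l(F) = (F + √13)/(F - 4) = (F + √13)/(-4 + F))
m(W) = 16 (m(W) = -2 + (-46 + (32 + 32)) = -2 + (-46 + 64) = -2 + 18 = 16)
√(m(l(-14)) + 19³) = √(16 + 19³) = √(16 + 6859) = √6875 = 25*√11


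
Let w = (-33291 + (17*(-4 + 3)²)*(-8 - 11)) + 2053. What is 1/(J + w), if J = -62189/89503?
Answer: -89503/2824866372 ≈ -3.1684e-5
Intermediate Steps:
J = -62189/89503 (J = -62189*1/89503 = -62189/89503 ≈ -0.69483)
w = -31561 (w = (-33291 + (17*(-1)²)*(-19)) + 2053 = (-33291 + (17*1)*(-19)) + 2053 = (-33291 + 17*(-19)) + 2053 = (-33291 - 323) + 2053 = -33614 + 2053 = -31561)
1/(J + w) = 1/(-62189/89503 - 31561) = 1/(-2824866372/89503) = -89503/2824866372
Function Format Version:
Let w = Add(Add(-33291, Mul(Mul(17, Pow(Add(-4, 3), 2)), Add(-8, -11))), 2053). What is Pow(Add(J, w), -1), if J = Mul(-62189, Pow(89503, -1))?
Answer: Rational(-89503, 2824866372) ≈ -3.1684e-5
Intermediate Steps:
J = Rational(-62189, 89503) (J = Mul(-62189, Rational(1, 89503)) = Rational(-62189, 89503) ≈ -0.69483)
w = -31561 (w = Add(Add(-33291, Mul(Mul(17, Pow(-1, 2)), -19)), 2053) = Add(Add(-33291, Mul(Mul(17, 1), -19)), 2053) = Add(Add(-33291, Mul(17, -19)), 2053) = Add(Add(-33291, -323), 2053) = Add(-33614, 2053) = -31561)
Pow(Add(J, w), -1) = Pow(Add(Rational(-62189, 89503), -31561), -1) = Pow(Rational(-2824866372, 89503), -1) = Rational(-89503, 2824866372)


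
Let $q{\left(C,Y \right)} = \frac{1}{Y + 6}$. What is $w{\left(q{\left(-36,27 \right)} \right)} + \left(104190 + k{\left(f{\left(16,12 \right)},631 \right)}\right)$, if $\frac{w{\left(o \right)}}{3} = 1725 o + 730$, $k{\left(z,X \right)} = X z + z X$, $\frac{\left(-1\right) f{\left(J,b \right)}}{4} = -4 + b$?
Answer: $\frac{727681}{11} \approx 66153.0$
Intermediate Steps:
$f{\left(J,b \right)} = 16 - 4 b$ ($f{\left(J,b \right)} = - 4 \left(-4 + b\right) = 16 - 4 b$)
$k{\left(z,X \right)} = 2 X z$ ($k{\left(z,X \right)} = X z + X z = 2 X z$)
$q{\left(C,Y \right)} = \frac{1}{6 + Y}$
$w{\left(o \right)} = 2190 + 5175 o$ ($w{\left(o \right)} = 3 \left(1725 o + 730\right) = 3 \left(730 + 1725 o\right) = 2190 + 5175 o$)
$w{\left(q{\left(-36,27 \right)} \right)} + \left(104190 + k{\left(f{\left(16,12 \right)},631 \right)}\right) = \left(2190 + \frac{5175}{6 + 27}\right) + \left(104190 + 2 \cdot 631 \left(16 - 48\right)\right) = \left(2190 + \frac{5175}{33}\right) + \left(104190 + 2 \cdot 631 \left(16 - 48\right)\right) = \left(2190 + 5175 \cdot \frac{1}{33}\right) + \left(104190 + 2 \cdot 631 \left(-32\right)\right) = \left(2190 + \frac{1725}{11}\right) + \left(104190 - 40384\right) = \frac{25815}{11} + 63806 = \frac{727681}{11}$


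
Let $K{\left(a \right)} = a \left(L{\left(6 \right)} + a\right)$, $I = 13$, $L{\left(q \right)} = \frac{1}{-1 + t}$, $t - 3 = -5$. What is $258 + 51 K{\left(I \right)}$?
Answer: $8656$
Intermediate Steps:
$t = -2$ ($t = 3 - 5 = -2$)
$L{\left(q \right)} = - \frac{1}{3}$ ($L{\left(q \right)} = \frac{1}{-1 - 2} = \frac{1}{-3} = - \frac{1}{3}$)
$K{\left(a \right)} = a \left(- \frac{1}{3} + a\right)$
$258 + 51 K{\left(I \right)} = 258 + 51 \cdot 13 \left(- \frac{1}{3} + 13\right) = 258 + 51 \cdot 13 \cdot \frac{38}{3} = 258 + 51 \cdot \frac{494}{3} = 258 + 8398 = 8656$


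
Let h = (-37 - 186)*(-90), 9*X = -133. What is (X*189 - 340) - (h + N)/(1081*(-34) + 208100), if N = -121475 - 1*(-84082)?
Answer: -536809695/171346 ≈ -3132.9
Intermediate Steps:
X = -133/9 (X = (1/9)*(-133) = -133/9 ≈ -14.778)
N = -37393 (N = -121475 + 84082 = -37393)
h = 20070 (h = -223*(-90) = 20070)
(X*189 - 340) - (h + N)/(1081*(-34) + 208100) = (-133/9*189 - 340) - (20070 - 37393)/(1081*(-34) + 208100) = (-2793 - 340) - (-17323)/(-36754 + 208100) = -3133 - (-17323)/171346 = -3133 - 1*(-17323/171346) = -3133 + 17323/171346 = -536809695/171346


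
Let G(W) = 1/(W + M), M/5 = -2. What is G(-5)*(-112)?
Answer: 112/15 ≈ 7.4667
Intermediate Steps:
M = -10 (M = 5*(-2) = -10)
G(W) = 1/(-10 + W) (G(W) = 1/(W - 10) = 1/(-10 + W))
G(-5)*(-112) = -112/(-10 - 5) = -112/(-15) = -1/15*(-112) = 112/15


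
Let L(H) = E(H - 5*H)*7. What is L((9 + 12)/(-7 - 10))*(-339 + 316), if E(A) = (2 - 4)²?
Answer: -644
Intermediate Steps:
E(A) = 4 (E(A) = (-2)² = 4)
L(H) = 28 (L(H) = 4*7 = 28)
L((9 + 12)/(-7 - 10))*(-339 + 316) = 28*(-339 + 316) = 28*(-23) = -644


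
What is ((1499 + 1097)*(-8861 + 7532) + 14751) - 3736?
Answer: -3439069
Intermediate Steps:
((1499 + 1097)*(-8861 + 7532) + 14751) - 3736 = (2596*(-1329) + 14751) - 3736 = (-3450084 + 14751) - 3736 = -3435333 - 3736 = -3439069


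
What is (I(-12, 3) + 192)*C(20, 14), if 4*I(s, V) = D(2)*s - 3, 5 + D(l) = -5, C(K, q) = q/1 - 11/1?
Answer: 2655/4 ≈ 663.75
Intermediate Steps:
C(K, q) = -11 + q (C(K, q) = q*1 - 11*1 = q - 11 = -11 + q)
D(l) = -10 (D(l) = -5 - 5 = -10)
I(s, V) = -3/4 - 5*s/2 (I(s, V) = (-10*s - 3)/4 = (-3 - 10*s)/4 = -3/4 - 5*s/2)
(I(-12, 3) + 192)*C(20, 14) = ((-3/4 - 5/2*(-12)) + 192)*(-11 + 14) = ((-3/4 + 30) + 192)*3 = (117/4 + 192)*3 = (885/4)*3 = 2655/4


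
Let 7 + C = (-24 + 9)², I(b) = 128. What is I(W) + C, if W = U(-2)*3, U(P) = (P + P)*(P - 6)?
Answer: 346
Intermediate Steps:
U(P) = 2*P*(-6 + P) (U(P) = (2*P)*(-6 + P) = 2*P*(-6 + P))
W = 96 (W = (2*(-2)*(-6 - 2))*3 = (2*(-2)*(-8))*3 = 32*3 = 96)
C = 218 (C = -7 + (-24 + 9)² = -7 + (-15)² = -7 + 225 = 218)
I(W) + C = 128 + 218 = 346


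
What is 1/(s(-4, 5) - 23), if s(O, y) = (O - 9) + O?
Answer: -1/40 ≈ -0.025000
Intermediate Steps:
s(O, y) = -9 + 2*O (s(O, y) = (-9 + O) + O = -9 + 2*O)
1/(s(-4, 5) - 23) = 1/((-9 + 2*(-4)) - 23) = 1/((-9 - 8) - 23) = 1/(-17 - 23) = 1/(-40) = -1/40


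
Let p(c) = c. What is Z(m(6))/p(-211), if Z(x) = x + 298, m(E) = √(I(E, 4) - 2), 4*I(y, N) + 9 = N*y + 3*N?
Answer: -298/211 - √19/422 ≈ -1.4227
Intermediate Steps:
I(y, N) = -9/4 + 3*N/4 + N*y/4 (I(y, N) = -9/4 + (N*y + 3*N)/4 = -9/4 + (3*N + N*y)/4 = -9/4 + (3*N/4 + N*y/4) = -9/4 + 3*N/4 + N*y/4)
m(E) = √(-5/4 + E) (m(E) = √((-9/4 + (¾)*4 + (¼)*4*E) - 2) = √((-9/4 + 3 + E) - 2) = √((¾ + E) - 2) = √(-5/4 + E))
Z(x) = 298 + x
Z(m(6))/p(-211) = (298 + √(-5 + 4*6)/2)/(-211) = (298 + √(-5 + 24)/2)*(-1/211) = (298 + √19/2)*(-1/211) = -298/211 - √19/422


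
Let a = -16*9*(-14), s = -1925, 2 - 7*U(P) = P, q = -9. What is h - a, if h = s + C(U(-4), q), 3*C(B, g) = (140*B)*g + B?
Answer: -30105/7 ≈ -4300.7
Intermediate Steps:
U(P) = 2/7 - P/7
C(B, g) = B/3 + 140*B*g/3 (C(B, g) = ((140*B)*g + B)/3 = (140*B*g + B)/3 = (B + 140*B*g)/3 = B/3 + 140*B*g/3)
a = 2016 (a = -144*(-14) = 2016)
h = -15993/7 (h = -1925 + (2/7 - ⅐*(-4))*(1 + 140*(-9))/3 = -1925 + (2/7 + 4/7)*(1 - 1260)/3 = -1925 + (⅓)*(6/7)*(-1259) = -1925 - 2518/7 = -15993/7 ≈ -2284.7)
h - a = -15993/7 - 1*2016 = -15993/7 - 2016 = -30105/7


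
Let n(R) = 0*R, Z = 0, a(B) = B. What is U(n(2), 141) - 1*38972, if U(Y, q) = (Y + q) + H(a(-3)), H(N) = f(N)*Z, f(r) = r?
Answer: -38831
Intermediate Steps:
n(R) = 0
H(N) = 0 (H(N) = N*0 = 0)
U(Y, q) = Y + q (U(Y, q) = (Y + q) + 0 = Y + q)
U(n(2), 141) - 1*38972 = (0 + 141) - 1*38972 = 141 - 38972 = -38831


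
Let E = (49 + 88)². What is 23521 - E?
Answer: 4752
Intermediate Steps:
E = 18769 (E = 137² = 18769)
23521 - E = 23521 - 1*18769 = 23521 - 18769 = 4752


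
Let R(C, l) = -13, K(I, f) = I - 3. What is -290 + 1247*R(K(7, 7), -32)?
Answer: -16501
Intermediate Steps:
K(I, f) = -3 + I
-290 + 1247*R(K(7, 7), -32) = -290 + 1247*(-13) = -290 - 16211 = -16501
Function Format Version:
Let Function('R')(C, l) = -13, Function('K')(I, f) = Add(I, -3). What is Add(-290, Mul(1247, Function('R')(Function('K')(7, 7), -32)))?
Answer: -16501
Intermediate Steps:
Function('K')(I, f) = Add(-3, I)
Add(-290, Mul(1247, Function('R')(Function('K')(7, 7), -32))) = Add(-290, Mul(1247, -13)) = Add(-290, -16211) = -16501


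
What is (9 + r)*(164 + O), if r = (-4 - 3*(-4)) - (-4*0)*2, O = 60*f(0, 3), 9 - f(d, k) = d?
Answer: 11968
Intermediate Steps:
f(d, k) = 9 - d
O = 540 (O = 60*(9 - 1*0) = 60*(9 + 0) = 60*9 = 540)
r = 8 (r = (-4 + 12) - 0*2 = 8 - 1*0 = 8 + 0 = 8)
(9 + r)*(164 + O) = (9 + 8)*(164 + 540) = 17*704 = 11968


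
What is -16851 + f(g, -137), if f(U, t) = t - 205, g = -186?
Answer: -17193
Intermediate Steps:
f(U, t) = -205 + t
-16851 + f(g, -137) = -16851 + (-205 - 137) = -16851 - 342 = -17193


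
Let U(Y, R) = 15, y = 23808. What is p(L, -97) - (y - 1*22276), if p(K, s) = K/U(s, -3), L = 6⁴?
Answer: -7228/5 ≈ -1445.6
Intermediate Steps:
L = 1296
p(K, s) = K/15
p(L, -97) - (y - 1*22276) = (1/15)*1296 - (23808 - 1*22276) = 432/5 - (23808 - 22276) = 432/5 - 1*1532 = 432/5 - 1532 = -7228/5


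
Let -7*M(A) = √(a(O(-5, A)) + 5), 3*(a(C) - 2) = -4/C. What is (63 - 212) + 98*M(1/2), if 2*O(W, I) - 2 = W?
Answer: -149 - 14*√71/3 ≈ -188.32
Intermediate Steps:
O(W, I) = 1 + W/2
a(C) = 2 - 4/(3*C) (a(C) = 2 + (-4/C)/3 = 2 - 4/(3*C))
M(A) = -√71/21 (M(A) = -√((2 - 4/(3*(1 + (½)*(-5)))) + 5)/7 = -√((2 - 4/(3*(1 - 5/2))) + 5)/7 = -√((2 - 4/(3*(-3/2))) + 5)/7 = -√((2 - 4/3*(-⅔)) + 5)/7 = -√((2 + 8/9) + 5)/7 = -√(26/9 + 5)/7 = -√71/21)
(63 - 212) + 98*M(1/2) = (63 - 212) + 98*(-√71/21) = -149 - 14*√71/3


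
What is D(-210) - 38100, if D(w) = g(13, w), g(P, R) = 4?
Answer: -38096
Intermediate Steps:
D(w) = 4
D(-210) - 38100 = 4 - 38100 = -38096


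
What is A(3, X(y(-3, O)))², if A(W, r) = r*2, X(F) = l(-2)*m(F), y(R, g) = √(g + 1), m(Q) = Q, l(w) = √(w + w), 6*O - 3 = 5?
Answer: -112/3 ≈ -37.333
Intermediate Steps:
O = 4/3 (O = ½ + (⅙)*5 = ½ + ⅚ = 4/3 ≈ 1.3333)
l(w) = √2*√w (l(w) = √(2*w) = √2*√w)
y(R, g) = √(1 + g)
X(F) = 2*I*F (X(F) = (√2*√(-2))*F = (√2*(I*√2))*F = (2*I)*F = 2*I*F)
A(W, r) = 2*r
A(3, X(y(-3, O)))² = (2*(2*I*√(1 + 4/3)))² = (2*(2*I*√(7/3)))² = (2*(2*I*(√21/3)))² = (2*(2*I*√21/3))² = (4*I*√21/3)² = -112/3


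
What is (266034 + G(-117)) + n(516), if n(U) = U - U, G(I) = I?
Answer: 265917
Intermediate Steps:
n(U) = 0
(266034 + G(-117)) + n(516) = (266034 - 117) + 0 = 265917 + 0 = 265917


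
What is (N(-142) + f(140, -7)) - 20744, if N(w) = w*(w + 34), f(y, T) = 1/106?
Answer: -573247/106 ≈ -5408.0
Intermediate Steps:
f(y, T) = 1/106
N(w) = w*(34 + w)
(N(-142) + f(140, -7)) - 20744 = (-142*(34 - 142) + 1/106) - 20744 = (-142*(-108) + 1/106) - 20744 = (15336 + 1/106) - 20744 = 1625617/106 - 20744 = -573247/106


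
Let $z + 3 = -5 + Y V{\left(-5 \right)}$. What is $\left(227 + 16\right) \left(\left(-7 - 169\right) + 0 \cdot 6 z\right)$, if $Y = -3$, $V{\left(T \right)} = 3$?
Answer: $-42768$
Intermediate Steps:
$z = -17$ ($z = -3 - 14 = -17$)
$\left(227 + 16\right) \left(\left(-7 - 169\right) + 0 \cdot 6 z\right) = \left(227 + 16\right) \left(\left(-7 - 169\right) + 0 \cdot 6 \left(-17\right)\right) = 243 \left(-176 + 0 \left(-17\right)\right) = 243 \left(-176 + 0\right) = 243 \left(-176\right) = -42768$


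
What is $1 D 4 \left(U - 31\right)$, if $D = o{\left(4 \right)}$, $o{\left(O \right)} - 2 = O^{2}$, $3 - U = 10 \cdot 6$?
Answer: $-6336$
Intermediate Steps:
$U = -57$ ($U = 3 - 10 \cdot 6 = 3 - 60 = -57$)
$o{\left(O \right)} = 2 + O^{2}$
$D = 18$ ($D = 2 + 4^{2} = 2 + 16 = 18$)
$1 D 4 \left(U - 31\right) = 1 \cdot 18 \cdot 4 \left(-57 - 31\right) = 18 \cdot 4 \left(-88\right) = 72 \left(-88\right) = -6336$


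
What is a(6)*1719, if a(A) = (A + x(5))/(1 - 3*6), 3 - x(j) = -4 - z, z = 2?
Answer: -25785/17 ≈ -1516.8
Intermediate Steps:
x(j) = 9 (x(j) = 3 - (-4 - 1*2) = 3 - (-4 - 2) = 3 - 1*(-6) = 3 + 6 = 9)
a(A) = -9/17 - A/17 (a(A) = (A + 9)/(1 - 3*6) = (9 + A)/(1 - 18) = (9 + A)/(-17) = (9 + A)*(-1/17) = -9/17 - A/17)
a(6)*1719 = (-9/17 - 1/17*6)*1719 = (-9/17 - 6/17)*1719 = -15/17*1719 = -25785/17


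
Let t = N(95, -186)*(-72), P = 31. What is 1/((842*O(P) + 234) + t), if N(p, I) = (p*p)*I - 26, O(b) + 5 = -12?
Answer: 1/120850592 ≈ 8.2747e-9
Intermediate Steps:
O(b) = -17 (O(b) = -5 - 12 = -17)
N(p, I) = -26 + I*p**2 (N(p, I) = p**2*I - 26 = I*p**2 - 26 = -26 + I*p**2)
t = 120864672 (t = (-26 - 186*95**2)*(-72) = (-26 - 186*9025)*(-72) = (-26 - 1678650)*(-72) = -1678676*(-72) = 120864672)
1/((842*O(P) + 234) + t) = 1/((842*(-17) + 234) + 120864672) = 1/((-14314 + 234) + 120864672) = 1/(-14080 + 120864672) = 1/120850592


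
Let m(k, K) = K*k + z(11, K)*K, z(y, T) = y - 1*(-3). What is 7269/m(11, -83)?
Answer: -7269/2075 ≈ -3.5031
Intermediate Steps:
z(y, T) = 3 + y (z(y, T) = y + 3 = 3 + y)
m(k, K) = 14*K + K*k (m(k, K) = K*k + (3 + 11)*K = K*k + 14*K = 14*K + K*k)
7269/m(11, -83) = 7269/((-83*(14 + 11))) = 7269/((-83*25)) = 7269/(-2075) = 7269*(-1/2075) = -7269/2075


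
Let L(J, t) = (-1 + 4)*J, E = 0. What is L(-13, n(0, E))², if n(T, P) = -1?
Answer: 1521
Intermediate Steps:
L(J, t) = 3*J
L(-13, n(0, E))² = (3*(-13))² = (-39)² = 1521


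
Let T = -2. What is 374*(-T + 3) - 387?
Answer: 1483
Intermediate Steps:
374*(-T + 3) - 387 = 374*(-1*(-2) + 3) - 387 = 374*(2 + 3) - 387 = 374*5 - 387 = 1870 - 387 = 1483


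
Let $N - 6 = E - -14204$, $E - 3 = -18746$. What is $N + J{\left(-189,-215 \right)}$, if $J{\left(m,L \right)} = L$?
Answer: $-4748$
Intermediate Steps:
$E = -18743$ ($E = 3 - 18746 = -18743$)
$N = -4533$ ($N = 6 - 4539 = -4533$)
$N + J{\left(-189,-215 \right)} = -4533 - 215 = -4748$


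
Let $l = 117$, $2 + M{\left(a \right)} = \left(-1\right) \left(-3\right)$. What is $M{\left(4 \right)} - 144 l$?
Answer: $-16847$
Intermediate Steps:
$M{\left(a \right)} = 1$ ($M{\left(a \right)} = -2 - -3 = -2 + 3 = 1$)
$M{\left(4 \right)} - 144 l = 1 - 16848 = -16847$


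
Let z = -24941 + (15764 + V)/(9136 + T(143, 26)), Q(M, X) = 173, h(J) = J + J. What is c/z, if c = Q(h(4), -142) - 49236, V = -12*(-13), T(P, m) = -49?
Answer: 445835481/226622947 ≈ 1.9673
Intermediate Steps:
h(J) = 2*J
V = 156
c = -49063 (c = 173 - 49236 = -49063)
z = -226622947/9087 (z = -24941 + (15764 + 156)/(9136 - 49) = -24941 + 15920/9087 = -226622947/9087 ≈ -24939.)
c/z = -49063/(-226622947/9087) = -49063*(-9087/226622947) = 445835481/226622947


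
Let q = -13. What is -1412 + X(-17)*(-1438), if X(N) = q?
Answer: 17282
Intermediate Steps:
X(N) = -13
-1412 + X(-17)*(-1438) = -1412 - 13*(-1438) = -1412 + 18694 = 17282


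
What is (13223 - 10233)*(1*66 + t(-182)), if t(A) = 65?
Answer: 391690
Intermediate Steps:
(13223 - 10233)*(1*66 + t(-182)) = (13223 - 10233)*(1*66 + 65) = 2990*(66 + 65) = 2990*131 = 391690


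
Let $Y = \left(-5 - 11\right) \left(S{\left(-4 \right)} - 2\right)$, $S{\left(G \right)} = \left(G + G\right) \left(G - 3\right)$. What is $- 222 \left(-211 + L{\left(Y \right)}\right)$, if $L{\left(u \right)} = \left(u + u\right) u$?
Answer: $-331397382$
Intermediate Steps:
$S{\left(G \right)} = 2 G \left(-3 + G\right)$
$Y = -864$ ($Y = \left(-5 - 11\right) \left(2 \left(-4\right) \left(-3 - 4\right) - 2\right) = - 16 \left(2 \left(-4\right) \left(-7\right) - 2\right) = - 16 \left(56 - 2\right) = \left(-16\right) 54 = -864$)
$L{\left(u \right)} = 2 u^{2}$ ($L{\left(u \right)} = 2 u u = 2 u^{2}$)
$- 222 \left(-211 + L{\left(Y \right)}\right) = - 222 \left(-211 + 2 \left(-864\right)^{2}\right) = - 222 \left(-211 + 2 \cdot 746496\right) = - 222 \left(-211 + 1492992\right) = \left(-222\right) 1492781 = -331397382$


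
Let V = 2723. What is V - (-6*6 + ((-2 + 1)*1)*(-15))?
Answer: 2744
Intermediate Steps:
V - (-6*6 + ((-2 + 1)*1)*(-15)) = 2723 - (-6*6 + ((-2 + 1)*1)*(-15)) = 2723 - (-36 - 1*1*(-15)) = 2723 - (-36 - 1*(-15)) = 2723 - (-36 + 15) = 2723 - 1*(-21) = 2723 + 21 = 2744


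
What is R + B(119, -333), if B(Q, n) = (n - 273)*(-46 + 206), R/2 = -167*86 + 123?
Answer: -125438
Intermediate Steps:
R = -28478 (R = 2*(-167*86 + 123) = 2*(-14362 + 123) = 2*(-14239) = -28478)
B(Q, n) = -43680 + 160*n (B(Q, n) = (-273 + n)*160 = -43680 + 160*n)
R + B(119, -333) = -28478 + (-43680 + 160*(-333)) = -28478 + (-43680 - 53280) = -28478 - 96960 = -125438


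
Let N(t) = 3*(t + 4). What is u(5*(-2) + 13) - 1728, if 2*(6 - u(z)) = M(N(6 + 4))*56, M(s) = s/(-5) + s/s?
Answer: -7574/5 ≈ -1514.8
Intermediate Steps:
N(t) = 12 + 3*t (N(t) = 3*(4 + t) = 12 + 3*t)
M(s) = 1 - s/5 (M(s) = s*(-⅕) + 1 = -s/5 + 1 = 1 - s/5)
u(z) = 1066/5 (u(z) = 6 - (1 - (12 + 3*(6 + 4))/5)*56/2 = 6 - (1 - (12 + 3*10)/5)*56/2 = 6 - (1 - (12 + 30)/5)*56/2 = 6 - (1 - ⅕*42)*56/2 = 6 - (1 - 42/5)*56/2 = 6 - (-37)*56/10 = 6 - ½*(-2072/5) = 6 + 1036/5 = 1066/5)
u(5*(-2) + 13) - 1728 = 1066/5 - 1728 = -7574/5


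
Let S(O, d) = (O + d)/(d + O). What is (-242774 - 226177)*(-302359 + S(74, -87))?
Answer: 141791086458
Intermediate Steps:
S(O, d) = 1 (S(O, d) = (O + d)/(O + d) = 1)
(-242774 - 226177)*(-302359 + S(74, -87)) = (-242774 - 226177)*(-302359 + 1) = -468951*(-302358) = 141791086458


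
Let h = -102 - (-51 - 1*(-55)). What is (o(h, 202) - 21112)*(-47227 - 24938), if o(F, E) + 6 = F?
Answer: 1531629960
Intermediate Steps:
h = -106 (h = -102 - (-51 + 55) = -102 - 1*4 = -102 - 4 = -106)
o(F, E) = -6 + F
(o(h, 202) - 21112)*(-47227 - 24938) = ((-6 - 106) - 21112)*(-47227 - 24938) = (-112 - 21112)*(-72165) = -21224*(-72165) = 1531629960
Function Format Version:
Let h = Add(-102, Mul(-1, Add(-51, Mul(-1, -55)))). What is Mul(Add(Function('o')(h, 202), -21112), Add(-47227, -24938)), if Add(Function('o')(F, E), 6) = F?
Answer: 1531629960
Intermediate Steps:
h = -106 (h = Add(-102, Mul(-1, Add(-51, 55))) = Add(-102, Mul(-1, 4)) = Add(-102, -4) = -106)
Function('o')(F, E) = Add(-6, F)
Mul(Add(Function('o')(h, 202), -21112), Add(-47227, -24938)) = Mul(Add(Add(-6, -106), -21112), Add(-47227, -24938)) = Mul(Add(-112, -21112), -72165) = Mul(-21224, -72165) = 1531629960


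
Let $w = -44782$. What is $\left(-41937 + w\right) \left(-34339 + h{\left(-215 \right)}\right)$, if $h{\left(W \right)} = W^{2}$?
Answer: $-1030742034$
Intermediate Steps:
$\left(-41937 + w\right) \left(-34339 + h{\left(-215 \right)}\right) = \left(-41937 - 44782\right) \left(-34339 + \left(-215\right)^{2}\right) = - 86719 \left(-34339 + 46225\right) = \left(-86719\right) 11886 = -1030742034$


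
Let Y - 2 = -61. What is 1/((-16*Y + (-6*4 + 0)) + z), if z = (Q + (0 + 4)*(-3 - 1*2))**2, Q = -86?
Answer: 1/12156 ≈ 8.2264e-5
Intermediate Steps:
Y = -59 (Y = 2 - 61 = -59)
z = 11236 (z = (-86 + (0 + 4)*(-3 - 1*2))**2 = (-86 + 4*(-3 - 2))**2 = (-86 + 4*(-5))**2 = (-86 - 20)**2 = (-106)**2 = 11236)
1/((-16*Y + (-6*4 + 0)) + z) = 1/((-16*(-59) + (-6*4 + 0)) + 11236) = 1/((944 + (-24 + 0)) + 11236) = 1/((944 - 24) + 11236) = 1/(920 + 11236) = 1/12156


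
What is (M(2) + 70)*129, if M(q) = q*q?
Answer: 9546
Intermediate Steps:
M(q) = q²
(M(2) + 70)*129 = (2² + 70)*129 = (4 + 70)*129 = 74*129 = 9546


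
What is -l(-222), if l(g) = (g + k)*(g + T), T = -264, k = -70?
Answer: -141912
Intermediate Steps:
l(g) = (-264 + g)*(-70 + g) (l(g) = (g - 70)*(g - 264) = (-70 + g)*(-264 + g) = (-264 + g)*(-70 + g))
-l(-222) = -(18480 + (-222)² - 334*(-222)) = -(18480 + 49284 + 74148) = -1*141912 = -141912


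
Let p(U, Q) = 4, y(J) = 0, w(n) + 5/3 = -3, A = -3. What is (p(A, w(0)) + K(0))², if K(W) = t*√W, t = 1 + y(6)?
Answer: 16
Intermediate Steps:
w(n) = -14/3 (w(n) = -5/3 - 3 = -14/3)
t = 1 (t = 1 + 0 = 1)
K(W) = √W (K(W) = 1*√W = √W)
(p(A, w(0)) + K(0))² = (4 + √0)² = (4 + 0)² = 4² = 16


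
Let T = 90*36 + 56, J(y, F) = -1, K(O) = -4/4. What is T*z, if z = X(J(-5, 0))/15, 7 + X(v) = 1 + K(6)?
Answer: -23072/15 ≈ -1538.1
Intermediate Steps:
K(O) = -1 (K(O) = -4*1/4 = -1)
X(v) = -7 (X(v) = -7 + (1 - 1) = -7 + 0 = -7)
T = 3296 (T = 3240 + 56 = 3296)
z = -7/15 ≈ -0.46667
T*z = 3296*(-7/15) = -23072/15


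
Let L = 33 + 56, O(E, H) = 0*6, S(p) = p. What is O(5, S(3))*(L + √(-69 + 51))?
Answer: 0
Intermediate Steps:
O(E, H) = 0
L = 89
O(5, S(3))*(L + √(-69 + 51)) = 0*(89 + √(-69 + 51)) = 0*(89 + √(-18)) = 0*(89 + 3*I*√2) = 0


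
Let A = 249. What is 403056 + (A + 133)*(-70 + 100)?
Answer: 414516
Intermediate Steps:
403056 + (A + 133)*(-70 + 100) = 403056 + (249 + 133)*(-70 + 100) = 403056 + 382*30 = 403056 + 11460 = 414516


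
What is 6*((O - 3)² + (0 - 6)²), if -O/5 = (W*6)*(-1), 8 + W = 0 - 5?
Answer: 926910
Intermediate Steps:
W = -13 (W = -8 + (0 - 5) = -8 - 5 = -13)
O = -390 (O = -5*(-13*6)*(-1) = -(-390)*(-1) = -5*78 = -390)
6*((O - 3)² + (0 - 6)²) = 6*((-390 - 3)² + (0 - 6)²) = 6*((-393)² + (-6)²) = 6*(154449 + 36) = 6*154485 = 926910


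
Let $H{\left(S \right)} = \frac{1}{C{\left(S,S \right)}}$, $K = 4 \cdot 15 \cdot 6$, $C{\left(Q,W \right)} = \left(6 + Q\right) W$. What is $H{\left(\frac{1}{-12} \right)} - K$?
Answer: $- \frac{25704}{71} \approx -362.03$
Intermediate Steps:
$C{\left(Q,W \right)} = W \left(6 + Q\right)$
$K = 360$ ($K = 60 \cdot 6 = 360$)
$H{\left(S \right)} = \frac{1}{S \left(6 + S\right)}$
$H{\left(\frac{1}{-12} \right)} - K = \frac{1}{\frac{1}{-12} \left(6 + \frac{1}{-12}\right)} - 360 = \frac{1}{\left(- \frac{1}{12}\right) \left(6 - \frac{1}{12}\right)} - 360 = - \frac{12}{\frac{71}{12}} - 360 = \left(-12\right) \frac{12}{71} - 360 = - \frac{144}{71} - 360 = - \frac{25704}{71}$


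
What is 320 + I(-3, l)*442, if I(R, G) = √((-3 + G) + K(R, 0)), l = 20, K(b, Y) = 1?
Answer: 320 + 1326*√2 ≈ 2195.2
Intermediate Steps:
I(R, G) = √(-2 + G) (I(R, G) = √((-3 + G) + 1) = √(-2 + G))
320 + I(-3, l)*442 = 320 + √(-2 + 20)*442 = 320 + √18*442 = 320 + (3*√2)*442 = 320 + 1326*√2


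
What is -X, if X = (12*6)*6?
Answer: -432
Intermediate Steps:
X = 432 (X = 72*6 = 432)
-X = -1*432 = -432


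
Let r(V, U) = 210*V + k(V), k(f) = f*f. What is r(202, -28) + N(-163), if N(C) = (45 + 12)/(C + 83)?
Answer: 6657863/80 ≈ 83223.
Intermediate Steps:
k(f) = f²
r(V, U) = V² + 210*V (r(V, U) = 210*V + V² = V² + 210*V)
N(C) = 57/(83 + C)
r(202, -28) + N(-163) = 202*(210 + 202) + 57/(83 - 163) = 202*412 + 57/(-80) = 83224 + 57*(-1/80) = 83224 - 57/80 = 6657863/80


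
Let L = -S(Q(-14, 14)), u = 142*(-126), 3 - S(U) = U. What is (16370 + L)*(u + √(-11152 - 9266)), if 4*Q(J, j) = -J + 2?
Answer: -292909932 + 16371*I*√20418 ≈ -2.9291e+8 + 2.3393e+6*I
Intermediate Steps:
Q(J, j) = ½ - J/4 (Q(J, j) = (-J + 2)/4 = (2 - J)/4 = ½ - J/4)
S(U) = 3 - U
u = -17892
L = 1 (L = -(3 - (½ - ¼*(-14))) = -(3 - (½ + 7/2)) = -(3 - 1*4) = -(3 - 4) = -1*(-1) = 1)
(16370 + L)*(u + √(-11152 - 9266)) = (16370 + 1)*(-17892 + √(-11152 - 9266)) = 16371*(-17892 + √(-20418)) = 16371*(-17892 + I*√20418) = -292909932 + 16371*I*√20418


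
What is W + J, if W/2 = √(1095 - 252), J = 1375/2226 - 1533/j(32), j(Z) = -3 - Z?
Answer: 494369/11130 + 2*√843 ≈ 102.49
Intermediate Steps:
J = 494369/11130 (J = 1375/2226 - 1533/(-3 - 1*32) = 1375*(1/2226) - 1533/(-3 - 32) = 1375/2226 - 1533/(-35) = 1375/2226 - 1533*(-1/35) = 1375/2226 + 219/5 = 494369/11130 ≈ 44.418)
W = 2*√843 (W = 2*√(1095 - 252) = 2*√843 ≈ 58.069)
W + J = 2*√843 + 494369/11130 = 494369/11130 + 2*√843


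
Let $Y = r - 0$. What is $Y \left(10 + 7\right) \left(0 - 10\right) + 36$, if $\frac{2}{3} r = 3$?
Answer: $-729$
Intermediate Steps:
$r = \frac{9}{2}$ ($r = \frac{3}{2} \cdot 3 = \frac{9}{2} \approx 4.5$)
$Y = \frac{9}{2}$ ($Y = \frac{9}{2} - 0 = \frac{9}{2} + 0 = \frac{9}{2} \approx 4.5$)
$Y \left(10 + 7\right) \left(0 - 10\right) + 36 = \frac{9 \left(10 + 7\right) \left(0 - 10\right)}{2} + 36 = \frac{9 \cdot 17 \left(-10\right)}{2} + 36 = \frac{9}{2} \left(-170\right) + 36 = -765 + 36 = -729$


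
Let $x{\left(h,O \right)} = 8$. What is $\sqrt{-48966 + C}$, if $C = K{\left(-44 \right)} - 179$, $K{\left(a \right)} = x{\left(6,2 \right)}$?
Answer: $i \sqrt{49137} \approx 221.67 i$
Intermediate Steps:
$K{\left(a \right)} = 8$
$C = -171$ ($C = 8 - 179 = -171$)
$\sqrt{-48966 + C} = \sqrt{-48966 - 171} = \sqrt{-49137} = i \sqrt{49137}$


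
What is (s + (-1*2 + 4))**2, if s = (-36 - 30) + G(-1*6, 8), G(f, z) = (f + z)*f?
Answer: 5776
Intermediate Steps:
G(f, z) = f*(f + z)
s = -78 (s = (-36 - 30) + (-1*6)*(-1*6 + 8) = -66 - 6*(-6 + 8) = -66 - 6*2 = -66 - 12 = -78)
(s + (-1*2 + 4))**2 = (-78 + (-1*2 + 4))**2 = (-78 + (-2 + 4))**2 = (-78 + 2)**2 = (-76)**2 = 5776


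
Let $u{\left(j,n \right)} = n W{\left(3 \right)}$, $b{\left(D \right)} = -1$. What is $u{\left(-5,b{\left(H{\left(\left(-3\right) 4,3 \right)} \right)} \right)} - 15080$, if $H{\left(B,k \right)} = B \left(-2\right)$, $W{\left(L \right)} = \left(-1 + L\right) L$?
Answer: $-15086$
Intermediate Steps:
$W{\left(L \right)} = L \left(-1 + L\right)$
$H{\left(B,k \right)} = - 2 B$
$u{\left(j,n \right)} = 6 n$ ($u{\left(j,n \right)} = n 3 \left(-1 + 3\right) = n 3 \cdot 2 = n 6 = 6 n$)
$u{\left(-5,b{\left(H{\left(\left(-3\right) 4,3 \right)} \right)} \right)} - 15080 = 6 \left(-1\right) - 15080 = -6 - 15080 = -15086$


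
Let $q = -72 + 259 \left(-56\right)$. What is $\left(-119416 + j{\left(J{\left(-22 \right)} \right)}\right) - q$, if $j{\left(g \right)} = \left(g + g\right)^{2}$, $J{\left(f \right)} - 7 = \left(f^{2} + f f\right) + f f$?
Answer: $8409884$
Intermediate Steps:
$J{\left(f \right)} = 7 + 3 f^{2}$ ($J{\left(f \right)} = 7 + \left(\left(f^{2} + f f\right) + f f\right) = 7 + \left(\left(f^{2} + f^{2}\right) + f^{2}\right) = 7 + \left(2 f^{2} + f^{2}\right) = 7 + 3 f^{2}$)
$j{\left(g \right)} = 4 g^{2}$ ($j{\left(g \right)} = \left(2 g\right)^{2} = 4 g^{2}$)
$q = -14576$ ($q = -72 - 14504 = -14576$)
$\left(-119416 + j{\left(J{\left(-22 \right)} \right)}\right) - q = \left(-119416 + 4 \left(7 + 3 \left(-22\right)^{2}\right)^{2}\right) - -14576 = \left(-119416 + 4 \left(7 + 3 \cdot 484\right)^{2}\right) + 14576 = \left(-119416 + 4 \left(7 + 1452\right)^{2}\right) + 14576 = \left(-119416 + 4 \cdot 1459^{2}\right) + 14576 = \left(-119416 + 4 \cdot 2128681\right) + 14576 = \left(-119416 + 8514724\right) + 14576 = 8395308 + 14576 = 8409884$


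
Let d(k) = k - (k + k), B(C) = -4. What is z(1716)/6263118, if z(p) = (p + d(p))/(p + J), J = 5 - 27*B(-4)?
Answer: 0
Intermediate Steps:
d(k) = -k (d(k) = k - 2*k = -k)
J = 113 (J = 5 - 27*(-4) = 5 + 108 = 113)
z(p) = 0 (z(p) = (p - p)/(p + 113) = 0/(113 + p) = 0)
z(1716)/6263118 = 0/6263118 = 0*(1/6263118) = 0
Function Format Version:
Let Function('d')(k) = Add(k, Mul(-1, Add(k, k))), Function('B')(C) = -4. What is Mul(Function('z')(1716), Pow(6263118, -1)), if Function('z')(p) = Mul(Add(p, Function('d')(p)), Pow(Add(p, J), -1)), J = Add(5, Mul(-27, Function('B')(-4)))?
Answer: 0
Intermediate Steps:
Function('d')(k) = Mul(-1, k) (Function('d')(k) = Add(k, Mul(-1, Mul(2, k))) = Add(k, Mul(-2, k)) = Mul(-1, k))
J = 113 (J = Add(5, Mul(-27, -4)) = Add(5, 108) = 113)
Function('z')(p) = 0 (Function('z')(p) = Mul(Add(p, Mul(-1, p)), Pow(Add(p, 113), -1)) = Mul(0, Pow(Add(113, p), -1)) = 0)
Mul(Function('z')(1716), Pow(6263118, -1)) = Mul(0, Pow(6263118, -1)) = Mul(0, Rational(1, 6263118)) = 0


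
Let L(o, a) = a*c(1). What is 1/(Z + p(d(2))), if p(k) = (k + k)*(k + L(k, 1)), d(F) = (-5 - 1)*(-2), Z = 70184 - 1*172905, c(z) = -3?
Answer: -1/102505 ≈ -9.7556e-6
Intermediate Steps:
Z = -102721 (Z = 70184 - 172905 = -102721)
d(F) = 12 (d(F) = -6*(-2) = 12)
L(o, a) = -3*a (L(o, a) = a*(-3) = -3*a)
p(k) = 2*k*(-3 + k) (p(k) = (k + k)*(k - 3*1) = (2*k)*(k - 3) = (2*k)*(-3 + k) = 2*k*(-3 + k))
1/(Z + p(d(2))) = 1/(-102721 + 2*12*(-3 + 12)) = 1/(-102721 + 2*12*9) = 1/(-102721 + 216) = 1/(-102505) = -1/102505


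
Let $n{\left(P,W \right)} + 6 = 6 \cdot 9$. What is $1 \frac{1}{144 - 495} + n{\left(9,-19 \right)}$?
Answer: $\frac{16847}{351} \approx 47.997$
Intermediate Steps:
$n{\left(P,W \right)} = 48$ ($n{\left(P,W \right)} = -6 + 6 \cdot 9 = -6 + 54 = 48$)
$1 \frac{1}{144 - 495} + n{\left(9,-19 \right)} = 1 \frac{1}{144 - 495} + 48 = 1 \frac{1}{-351} + 48 = 1 \left(- \frac{1}{351}\right) + 48 = - \frac{1}{351} + 48 = \frac{16847}{351}$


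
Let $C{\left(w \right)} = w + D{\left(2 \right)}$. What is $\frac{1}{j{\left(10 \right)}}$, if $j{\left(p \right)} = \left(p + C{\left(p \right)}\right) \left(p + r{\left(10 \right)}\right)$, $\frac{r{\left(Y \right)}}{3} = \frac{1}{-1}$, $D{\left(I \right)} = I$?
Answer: $\frac{1}{154} \approx 0.0064935$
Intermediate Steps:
$r{\left(Y \right)} = -3$ ($r{\left(Y \right)} = \frac{3}{-1} = 3 \left(-1\right) = -3$)
$C{\left(w \right)} = 2 + w$ ($C{\left(w \right)} = w + 2 = 2 + w$)
$j{\left(p \right)} = \left(-3 + p\right) \left(2 + 2 p\right)$ ($j{\left(p \right)} = \left(p + \left(2 + p\right)\right) \left(p - 3\right) = \left(2 + 2 p\right) \left(-3 + p\right) = \left(-3 + p\right) \left(2 + 2 p\right)$)
$\frac{1}{j{\left(10 \right)}} = \frac{1}{-6 - 40 + 2 \cdot 10^{2}} = \frac{1}{-6 - 40 + 2 \cdot 100} = \frac{1}{-6 - 40 + 200} = \frac{1}{154}$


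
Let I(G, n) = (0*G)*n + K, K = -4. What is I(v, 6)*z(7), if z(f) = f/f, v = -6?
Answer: -4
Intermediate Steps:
z(f) = 1
I(G, n) = -4 (I(G, n) = (0*G)*n - 4 = 0*n - 4 = 0 - 4 = -4)
I(v, 6)*z(7) = -4*1 = -4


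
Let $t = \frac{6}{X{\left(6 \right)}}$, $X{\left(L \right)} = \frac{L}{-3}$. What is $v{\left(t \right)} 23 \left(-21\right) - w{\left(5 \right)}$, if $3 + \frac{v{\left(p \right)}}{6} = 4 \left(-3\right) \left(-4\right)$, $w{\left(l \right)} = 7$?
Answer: $-130417$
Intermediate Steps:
$X{\left(L \right)} = - \frac{L}{3}$ ($X{\left(L \right)} = L \left(- \frac{1}{3}\right) = - \frac{L}{3}$)
$t = -3$ ($t = \frac{6}{\left(- \frac{1}{3}\right) 6} = \frac{6}{-2} = 6 \left(- \frac{1}{2}\right) = -3$)
$v{\left(p \right)} = 270$ ($v{\left(p \right)} = -18 + 6 \cdot 4 \left(-3\right) \left(-4\right) = -18 + 6 \left(\left(-12\right) \left(-4\right)\right) = -18 + 6 \cdot 48 = -18 + 288 = 270$)
$v{\left(t \right)} 23 \left(-21\right) - w{\left(5 \right)} = 270 \cdot 23 \left(-21\right) - 7 = 6210 \left(-21\right) - 7 = -130410 - 7 = -130417$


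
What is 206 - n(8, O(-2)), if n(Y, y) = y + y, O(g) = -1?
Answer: 208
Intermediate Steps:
n(Y, y) = 2*y
206 - n(8, O(-2)) = 206 - 2*(-1) = 206 - 1*(-2) = 206 + 2 = 208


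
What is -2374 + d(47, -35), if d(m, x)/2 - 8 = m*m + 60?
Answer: 2180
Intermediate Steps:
d(m, x) = 136 + 2*m² (d(m, x) = 16 + 2*(m*m + 60) = 16 + 2*(m² + 60) = 16 + 2*(60 + m²) = 16 + (120 + 2*m²) = 136 + 2*m²)
-2374 + d(47, -35) = -2374 + (136 + 2*47²) = -2374 + (136 + 2*2209) = -2374 + (136 + 4418) = -2374 + 4554 = 2180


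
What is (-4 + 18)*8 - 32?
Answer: 80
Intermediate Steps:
(-4 + 18)*8 - 32 = 14*8 - 32 = 112 - 32 = 80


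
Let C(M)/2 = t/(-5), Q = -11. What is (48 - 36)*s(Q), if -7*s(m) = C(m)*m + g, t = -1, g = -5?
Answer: 564/35 ≈ 16.114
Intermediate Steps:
C(M) = ⅖ (C(M) = 2*(-1/(-5)) = 2*(-1*(-⅕)) = 2*(⅕) = ⅖)
s(m) = 5/7 - 2*m/35 (s(m) = -(2*m/5 - 5)/7 = -(-5 + 2*m/5)/7 = 5/7 - 2*m/35)
(48 - 36)*s(Q) = (48 - 36)*(5/7 - 2/35*(-11)) = 12*(5/7 + 22/35) = 12*(47/35) = 564/35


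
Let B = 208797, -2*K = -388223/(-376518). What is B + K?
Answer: 157231269469/753036 ≈ 2.0880e+5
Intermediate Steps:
K = -388223/753036 (K = -(-388223)/(2*(-376518)) = -(-388223)*(-1)/(2*376518) = -½*388223/376518 = -388223/753036 ≈ -0.51554)
B + K = 208797 - 388223/753036 = 157231269469/753036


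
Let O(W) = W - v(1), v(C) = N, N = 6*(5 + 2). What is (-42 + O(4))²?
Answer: 6400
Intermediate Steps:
N = 42 (N = 6*7 = 42)
v(C) = 42
O(W) = -42 + W (O(W) = W - 1*42 = W - 42 = -42 + W)
(-42 + O(4))² = (-42 + (-42 + 4))² = (-42 - 38)² = (-80)² = 6400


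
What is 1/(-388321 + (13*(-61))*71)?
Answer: -1/444624 ≈ -2.2491e-6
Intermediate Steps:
1/(-388321 + (13*(-61))*71) = 1/(-388321 - 793*71) = 1/(-388321 - 56303) = 1/(-444624) = -1/444624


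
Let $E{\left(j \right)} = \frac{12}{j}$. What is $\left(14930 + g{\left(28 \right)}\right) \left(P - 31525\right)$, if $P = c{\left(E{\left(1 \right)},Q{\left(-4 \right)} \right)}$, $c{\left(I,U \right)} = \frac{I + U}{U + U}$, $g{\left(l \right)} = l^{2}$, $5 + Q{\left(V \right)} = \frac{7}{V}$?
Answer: $-495389961$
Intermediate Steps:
$Q{\left(V \right)} = -5 + \frac{7}{V}$
$c{\left(I,U \right)} = \frac{I + U}{2 U}$
$P = - \frac{7}{18}$ ($P = \frac{\frac{12}{1} - \left(5 - \frac{7}{-4}\right)}{2 \left(-5 + \frac{7}{-4}\right)} = \frac{12 \cdot 1 + \left(-5 + 7 \left(- \frac{1}{4}\right)\right)}{2 \left(-5 + 7 \left(- \frac{1}{4}\right)\right)} = \frac{12 - \frac{27}{4}}{2 \left(-5 - \frac{7}{4}\right)} = \frac{12 - \frac{27}{4}}{2 \left(- \frac{27}{4}\right)} = \frac{1}{2} \left(- \frac{4}{27}\right) \frac{21}{4} = - \frac{7}{18} \approx -0.38889$)
$\left(14930 + g{\left(28 \right)}\right) \left(P - 31525\right) = \left(14930 + 28^{2}\right) \left(- \frac{7}{18} - 31525\right) = \left(14930 + 784\right) \left(- \frac{567457}{18}\right) = 15714 \left(- \frac{567457}{18}\right) = -495389961$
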